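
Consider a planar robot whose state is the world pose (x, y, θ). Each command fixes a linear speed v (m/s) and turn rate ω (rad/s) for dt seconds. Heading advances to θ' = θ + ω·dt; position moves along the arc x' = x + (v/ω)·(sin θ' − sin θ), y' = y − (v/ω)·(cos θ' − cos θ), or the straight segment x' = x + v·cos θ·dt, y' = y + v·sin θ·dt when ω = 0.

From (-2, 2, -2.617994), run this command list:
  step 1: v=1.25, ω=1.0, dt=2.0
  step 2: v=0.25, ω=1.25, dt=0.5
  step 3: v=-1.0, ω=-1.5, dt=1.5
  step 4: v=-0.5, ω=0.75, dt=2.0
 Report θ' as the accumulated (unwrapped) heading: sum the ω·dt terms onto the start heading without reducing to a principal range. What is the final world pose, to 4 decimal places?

step 1: θ'=-0.6180 (R=1.2500) → pose (-2.0993, -0.1013, -0.6180)
step 2: θ'=0.0070 (R=0.2000) → pose (-1.9820, -0.1383, 0.0070)
step 3: θ'=-2.2430 (R=0.6667) → pose (-2.5083, 0.9435, -2.2430)
step 4: θ'=-0.7430 (R=-0.6667) → pose (-2.5789, 1.8496, -0.7430)

(-2.5789, 1.8496, -0.7430)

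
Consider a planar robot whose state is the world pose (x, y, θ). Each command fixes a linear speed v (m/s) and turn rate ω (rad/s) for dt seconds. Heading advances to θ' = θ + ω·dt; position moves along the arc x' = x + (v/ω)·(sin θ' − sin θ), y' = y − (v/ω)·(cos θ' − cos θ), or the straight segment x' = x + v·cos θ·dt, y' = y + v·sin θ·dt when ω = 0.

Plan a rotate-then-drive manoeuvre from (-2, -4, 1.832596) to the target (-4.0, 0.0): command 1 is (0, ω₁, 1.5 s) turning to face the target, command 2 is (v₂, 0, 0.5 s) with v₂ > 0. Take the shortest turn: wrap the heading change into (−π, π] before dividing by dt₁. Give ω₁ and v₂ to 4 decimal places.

heading to target = atan2(0−-4, -4−-2) = 2.0344
Δθ = wrap(2.0344 − 1.8326) = 0.2018; ω₁ = Δθ/dt₁ = 0.1346
distance = √((-4−-2)² + (0−-4)²) = 4.4721; v₂ = distance/dt₂ = 8.9443

ω₁ = 0.1346, v₂ = 8.9443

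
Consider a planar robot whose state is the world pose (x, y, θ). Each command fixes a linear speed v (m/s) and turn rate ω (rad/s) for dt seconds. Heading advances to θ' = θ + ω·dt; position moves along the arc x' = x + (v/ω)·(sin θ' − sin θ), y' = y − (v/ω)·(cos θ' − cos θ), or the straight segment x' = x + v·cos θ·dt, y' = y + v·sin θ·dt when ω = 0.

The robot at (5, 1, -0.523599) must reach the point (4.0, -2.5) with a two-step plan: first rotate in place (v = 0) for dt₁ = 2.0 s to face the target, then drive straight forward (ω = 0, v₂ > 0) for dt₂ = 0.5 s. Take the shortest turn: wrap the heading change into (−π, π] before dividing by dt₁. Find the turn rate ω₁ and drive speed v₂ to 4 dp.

heading to target = atan2(-2.5−1, 4−5) = -1.8491
Δθ = wrap(-1.8491 − -0.5236) = -1.3255; ω₁ = Δθ/dt₁ = -0.6627
distance = √((4−5)² + (-2.5−1)²) = 3.6401; v₂ = distance/dt₂ = 7.2801

ω₁ = -0.6627, v₂ = 7.2801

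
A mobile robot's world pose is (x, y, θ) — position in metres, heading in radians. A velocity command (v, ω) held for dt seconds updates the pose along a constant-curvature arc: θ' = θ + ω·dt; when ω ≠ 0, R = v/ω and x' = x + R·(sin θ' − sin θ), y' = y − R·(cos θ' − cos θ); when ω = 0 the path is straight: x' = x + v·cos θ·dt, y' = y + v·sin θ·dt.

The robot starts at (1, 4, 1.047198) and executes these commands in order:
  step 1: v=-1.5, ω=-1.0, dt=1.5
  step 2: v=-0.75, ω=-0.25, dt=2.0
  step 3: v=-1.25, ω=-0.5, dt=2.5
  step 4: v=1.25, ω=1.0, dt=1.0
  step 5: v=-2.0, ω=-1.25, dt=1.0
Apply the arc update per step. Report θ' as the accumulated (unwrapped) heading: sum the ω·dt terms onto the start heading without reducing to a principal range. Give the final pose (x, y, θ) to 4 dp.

(-1.7493, 7.9087, -2.4528)

step 1: θ'=-0.4528 (R=1.5000) → pose (-0.9553, 3.4012, -0.4528)
step 2: θ'=-0.9528 (R=3.0000) → pose (-2.0879, 4.3606, -0.9528)
step 3: θ'=-2.2028 (R=2.5000) → pose (-2.0674, 7.2860, -2.2028)
step 4: θ'=-1.2028 (R=1.2500) → pose (-2.2252, 6.0979, -1.2028)
step 5: θ'=-2.4528 (R=1.6000) → pose (-1.7493, 7.9087, -2.4528)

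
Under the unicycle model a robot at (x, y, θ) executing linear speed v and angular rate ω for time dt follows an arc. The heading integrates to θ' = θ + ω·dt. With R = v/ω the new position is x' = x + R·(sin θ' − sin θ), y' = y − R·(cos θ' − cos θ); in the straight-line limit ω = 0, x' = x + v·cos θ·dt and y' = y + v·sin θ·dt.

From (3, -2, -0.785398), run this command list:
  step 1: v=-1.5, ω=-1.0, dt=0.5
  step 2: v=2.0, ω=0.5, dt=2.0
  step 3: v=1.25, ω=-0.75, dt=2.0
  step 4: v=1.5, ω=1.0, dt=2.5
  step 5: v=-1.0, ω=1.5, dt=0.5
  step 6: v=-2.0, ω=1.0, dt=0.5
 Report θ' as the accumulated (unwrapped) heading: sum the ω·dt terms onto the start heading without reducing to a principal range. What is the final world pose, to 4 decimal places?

(8.8569, -8.8926, 1.9646)

step 1: θ'=-1.2854 (R=1.5000) → pose (2.6213, -1.3616, -1.2854)
step 2: θ'=-0.2854 (R=4.0000) → pose (5.3334, -4.0737, -0.2854)
step 3: θ'=-1.7854 (R=-1.6667) → pose (6.4926, -6.0279, -1.7854)
step 4: θ'=0.7146 (R=1.5000) → pose (8.9411, -7.4803, 0.7146)
step 5: θ'=1.4646 (R=-0.6667) → pose (8.7151, -7.9132, 1.4646)
step 6: θ'=1.9646 (R=-2.0000) → pose (8.8569, -8.8926, 1.9646)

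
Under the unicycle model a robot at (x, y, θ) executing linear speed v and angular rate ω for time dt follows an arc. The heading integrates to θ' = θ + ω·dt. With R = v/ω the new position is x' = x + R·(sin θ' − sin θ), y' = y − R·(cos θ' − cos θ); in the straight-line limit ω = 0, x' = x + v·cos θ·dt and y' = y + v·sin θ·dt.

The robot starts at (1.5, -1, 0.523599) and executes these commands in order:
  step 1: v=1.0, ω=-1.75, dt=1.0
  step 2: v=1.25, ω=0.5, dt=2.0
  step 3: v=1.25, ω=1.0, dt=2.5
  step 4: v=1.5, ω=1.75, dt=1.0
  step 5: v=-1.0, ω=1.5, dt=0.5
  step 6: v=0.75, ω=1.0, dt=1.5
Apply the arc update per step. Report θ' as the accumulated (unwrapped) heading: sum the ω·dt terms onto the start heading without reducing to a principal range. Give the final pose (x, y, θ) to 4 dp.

(4.9264, -1.1168, 6.2736)

step 1: θ'=-1.2264 (R=-0.5714) → pose (2.3236, -1.3019, -1.2264)
step 2: θ'=-0.2264 (R=2.5000) → pose (4.1156, -2.8941, -0.2264)
step 3: θ'=2.2736 (R=1.2500) → pose (5.3500, -0.8680, 2.2736)
step 4: θ'=4.0236 (R=0.8571) → pose (4.0342, -0.8772, 4.0236)
step 5: θ'=4.7736 (R=-0.6667) → pose (4.1850, -0.4127, 4.7736)
step 6: θ'=6.2736 (R=0.7500) → pose (4.9264, -1.1168, 6.2736)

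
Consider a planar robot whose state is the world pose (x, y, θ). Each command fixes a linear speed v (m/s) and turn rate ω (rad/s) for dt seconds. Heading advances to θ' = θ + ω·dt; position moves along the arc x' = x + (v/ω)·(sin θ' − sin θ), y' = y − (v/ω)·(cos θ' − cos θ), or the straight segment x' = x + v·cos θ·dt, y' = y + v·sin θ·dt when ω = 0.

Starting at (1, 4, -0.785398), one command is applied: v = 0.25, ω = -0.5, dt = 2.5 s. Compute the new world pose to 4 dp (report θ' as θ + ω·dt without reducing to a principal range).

(1.0934, 3.4224, -2.0354)

θ' = -0.7854 + -0.5·2.5 = -2.0354
R = v/ω = 0.25/-0.5 = -0.5000
x' = 1 + -0.5000·(sin -2.0354 − sin -0.7854) = 1.0934
y' = 4 − -0.5000·(cos -2.0354 − cos -0.7854) = 3.4224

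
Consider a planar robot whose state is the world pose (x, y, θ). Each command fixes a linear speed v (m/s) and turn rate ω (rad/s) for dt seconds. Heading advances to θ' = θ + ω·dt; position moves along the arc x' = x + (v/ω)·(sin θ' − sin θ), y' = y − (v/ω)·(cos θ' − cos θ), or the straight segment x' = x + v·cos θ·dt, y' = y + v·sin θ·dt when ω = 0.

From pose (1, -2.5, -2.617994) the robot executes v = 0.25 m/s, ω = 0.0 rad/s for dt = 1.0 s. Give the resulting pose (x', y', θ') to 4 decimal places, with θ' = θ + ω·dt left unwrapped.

(0.7835, -2.6250, -2.6180)

θ' = -2.6180 + 0.0·1.0 = -2.6180
ω = 0 → straight: x' = 1 + 0.25·cos(-2.6180)·1.0 = 0.7835
y' = -2.5 + 0.25·sin(-2.6180)·1.0 = -2.6250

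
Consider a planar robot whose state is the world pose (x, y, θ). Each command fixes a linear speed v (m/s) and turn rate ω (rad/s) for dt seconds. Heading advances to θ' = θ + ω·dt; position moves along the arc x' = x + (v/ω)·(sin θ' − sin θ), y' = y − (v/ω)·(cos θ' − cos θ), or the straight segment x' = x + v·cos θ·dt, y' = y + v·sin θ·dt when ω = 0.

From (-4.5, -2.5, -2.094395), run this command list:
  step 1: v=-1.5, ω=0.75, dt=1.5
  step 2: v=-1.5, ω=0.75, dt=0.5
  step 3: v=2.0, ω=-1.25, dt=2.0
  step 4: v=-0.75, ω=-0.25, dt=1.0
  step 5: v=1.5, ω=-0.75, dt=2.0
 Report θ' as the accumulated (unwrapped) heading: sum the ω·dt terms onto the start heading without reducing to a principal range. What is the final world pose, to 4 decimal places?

step 1: θ'=-0.9694 (R=-2.0000) → pose (-4.5830, -0.3684, -0.9694)
step 2: θ'=-0.5944 (R=-2.0000) → pose (-5.1120, 0.1570, -0.5944)
step 3: θ'=-3.0944 (R=-1.6000) → pose (-5.9326, -2.7668, -3.0944)
step 4: θ'=-3.3444 (R=3.0000) → pose (-5.1868, -2.8250, -3.3444)
step 5: θ'=-4.8444 (R=-2.0000) → pose (-6.7665, -0.6027, -4.8444)

(-6.7665, -0.6027, -4.8444)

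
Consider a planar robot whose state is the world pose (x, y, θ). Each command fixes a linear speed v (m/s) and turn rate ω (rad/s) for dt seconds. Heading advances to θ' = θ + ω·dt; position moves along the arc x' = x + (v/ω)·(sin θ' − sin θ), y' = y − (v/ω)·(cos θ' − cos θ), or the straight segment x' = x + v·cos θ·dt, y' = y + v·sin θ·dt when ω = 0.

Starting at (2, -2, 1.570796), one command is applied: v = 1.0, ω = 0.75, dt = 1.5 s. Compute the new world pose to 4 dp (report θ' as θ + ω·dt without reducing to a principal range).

(1.2416, -0.7970, 2.6958)

θ' = 1.5708 + 0.75·1.5 = 2.6958
R = v/ω = 1.0/0.75 = 1.3333
x' = 2 + 1.3333·(sin 2.6958 − sin 1.5708) = 1.2416
y' = -2 − 1.3333·(cos 2.6958 − cos 1.5708) = -0.7970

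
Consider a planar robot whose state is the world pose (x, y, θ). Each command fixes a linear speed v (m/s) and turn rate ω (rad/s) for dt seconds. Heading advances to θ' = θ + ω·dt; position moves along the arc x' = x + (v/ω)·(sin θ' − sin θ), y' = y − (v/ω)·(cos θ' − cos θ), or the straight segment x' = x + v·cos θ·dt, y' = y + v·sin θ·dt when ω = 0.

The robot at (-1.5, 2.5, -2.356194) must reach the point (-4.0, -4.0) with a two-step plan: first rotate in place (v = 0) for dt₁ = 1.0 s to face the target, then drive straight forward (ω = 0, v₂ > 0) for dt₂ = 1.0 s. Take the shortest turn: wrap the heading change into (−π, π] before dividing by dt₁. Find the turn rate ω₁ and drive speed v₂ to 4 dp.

ω₁ = 0.4182, v₂ = 6.9642

heading to target = atan2(-4−2.5, -4−-1.5) = -1.9380
Δθ = wrap(-1.9380 − -2.3562) = 0.4182; ω₁ = Δθ/dt₁ = 0.4182
distance = √((-4−-1.5)² + (-4−2.5)²) = 6.9642; v₂ = distance/dt₂ = 6.9642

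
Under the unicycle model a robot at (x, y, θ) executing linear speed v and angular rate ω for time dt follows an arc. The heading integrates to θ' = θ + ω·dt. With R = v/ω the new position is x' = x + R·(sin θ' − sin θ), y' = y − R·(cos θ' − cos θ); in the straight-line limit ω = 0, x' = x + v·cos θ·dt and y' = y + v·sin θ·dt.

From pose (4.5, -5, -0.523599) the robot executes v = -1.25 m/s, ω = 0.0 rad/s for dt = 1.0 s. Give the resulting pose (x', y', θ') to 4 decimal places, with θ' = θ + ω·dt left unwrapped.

(3.4175, -4.3750, -0.5236)

θ' = -0.5236 + 0.0·1.0 = -0.5236
ω = 0 → straight: x' = 4.5 + -1.25·cos(-0.5236)·1.0 = 3.4175
y' = -5 + -1.25·sin(-0.5236)·1.0 = -4.3750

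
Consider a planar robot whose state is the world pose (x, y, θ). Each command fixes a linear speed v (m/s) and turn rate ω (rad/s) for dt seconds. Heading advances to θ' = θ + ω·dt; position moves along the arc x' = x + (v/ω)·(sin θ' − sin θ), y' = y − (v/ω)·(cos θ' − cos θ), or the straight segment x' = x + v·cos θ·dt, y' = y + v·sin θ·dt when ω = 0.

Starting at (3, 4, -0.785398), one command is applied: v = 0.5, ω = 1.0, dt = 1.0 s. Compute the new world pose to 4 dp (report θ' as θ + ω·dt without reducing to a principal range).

θ' = -0.7854 + 1.0·1.0 = 0.2146
R = v/ω = 0.5/1.0 = 0.5000
x' = 3 + 0.5000·(sin 0.2146 − sin -0.7854) = 3.4600
y' = 4 − 0.5000·(cos 0.2146 − cos -0.7854) = 3.8650

(3.4600, 3.8650, 0.2146)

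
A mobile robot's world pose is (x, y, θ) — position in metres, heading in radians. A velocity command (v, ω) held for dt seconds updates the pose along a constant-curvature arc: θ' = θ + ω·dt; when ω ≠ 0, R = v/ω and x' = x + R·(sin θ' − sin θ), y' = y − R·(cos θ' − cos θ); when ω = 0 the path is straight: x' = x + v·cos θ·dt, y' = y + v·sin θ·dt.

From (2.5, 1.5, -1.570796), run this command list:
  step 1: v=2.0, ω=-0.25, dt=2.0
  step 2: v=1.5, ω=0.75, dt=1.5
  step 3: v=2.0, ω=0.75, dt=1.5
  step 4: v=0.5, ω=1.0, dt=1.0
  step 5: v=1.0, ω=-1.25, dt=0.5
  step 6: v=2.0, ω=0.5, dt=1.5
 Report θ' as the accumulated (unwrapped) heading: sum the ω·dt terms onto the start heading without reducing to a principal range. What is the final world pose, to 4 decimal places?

step 1: θ'=-2.0708 (R=-8.0000) → pose (1.5207, -2.3354, -2.0708)
step 2: θ'=-0.9458 (R=2.0000) → pose (1.6539, -4.4645, -0.9458)
step 3: θ'=0.1792 (R=2.6667) → pose (4.2918, -5.5282, 0.1792)
step 4: θ'=1.1792 (R=0.5000) → pose (4.6648, -5.2270, 1.1792)
step 5: θ'=0.5542 (R=-0.8000) → pose (4.9832, -4.8521, 0.5542)
step 6: θ'=1.3042 (R=4.0000) → pose (6.7369, -2.5046, 1.3042)

(6.7369, -2.5046, 1.3042)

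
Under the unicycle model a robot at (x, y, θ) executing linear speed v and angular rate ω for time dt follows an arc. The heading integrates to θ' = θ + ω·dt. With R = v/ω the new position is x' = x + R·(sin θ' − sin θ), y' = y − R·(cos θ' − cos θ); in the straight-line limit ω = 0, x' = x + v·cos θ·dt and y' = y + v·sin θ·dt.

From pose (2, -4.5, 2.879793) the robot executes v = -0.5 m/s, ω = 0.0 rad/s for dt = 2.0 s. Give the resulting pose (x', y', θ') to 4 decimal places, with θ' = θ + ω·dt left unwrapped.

θ' = 2.8798 + 0.0·2.0 = 2.8798
ω = 0 → straight: x' = 2 + -0.5·cos(2.8798)·2.0 = 2.9659
y' = -4.5 + -0.5·sin(2.8798)·2.0 = -4.7588

(2.9659, -4.7588, 2.8798)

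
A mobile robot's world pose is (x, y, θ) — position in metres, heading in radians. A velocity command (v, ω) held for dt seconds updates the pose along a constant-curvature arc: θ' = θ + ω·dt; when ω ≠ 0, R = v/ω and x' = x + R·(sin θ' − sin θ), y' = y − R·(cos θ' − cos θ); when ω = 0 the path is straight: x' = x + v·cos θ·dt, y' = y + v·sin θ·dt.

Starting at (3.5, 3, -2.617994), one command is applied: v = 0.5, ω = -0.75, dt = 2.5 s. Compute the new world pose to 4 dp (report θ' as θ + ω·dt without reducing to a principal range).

(2.5160, 3.4323, -4.4930)

θ' = -2.6180 + -0.75·2.5 = -4.4930
R = v/ω = 0.5/-0.75 = -0.6667
x' = 3.5 + -0.6667·(sin -4.4930 − sin -2.6180) = 2.5160
y' = 3 − -0.6667·(cos -4.4930 − cos -2.6180) = 3.4323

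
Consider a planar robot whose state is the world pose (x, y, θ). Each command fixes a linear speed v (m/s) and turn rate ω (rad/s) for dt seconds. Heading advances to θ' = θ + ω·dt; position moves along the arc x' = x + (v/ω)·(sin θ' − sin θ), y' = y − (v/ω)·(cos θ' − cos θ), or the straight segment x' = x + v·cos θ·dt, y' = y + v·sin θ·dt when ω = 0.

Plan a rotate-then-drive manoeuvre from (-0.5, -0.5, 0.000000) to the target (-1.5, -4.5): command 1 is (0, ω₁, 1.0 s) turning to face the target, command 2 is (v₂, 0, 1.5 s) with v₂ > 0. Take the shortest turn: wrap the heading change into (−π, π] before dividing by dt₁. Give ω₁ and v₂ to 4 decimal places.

heading to target = atan2(-4.5−-0.5, -1.5−-0.5) = -1.8158
Δθ = wrap(-1.8158 − 0.0000) = -1.8158; ω₁ = Δθ/dt₁ = -1.8158
distance = √((-1.5−-0.5)² + (-4.5−-0.5)²) = 4.1231; v₂ = distance/dt₂ = 2.7487

ω₁ = -1.8158, v₂ = 2.7487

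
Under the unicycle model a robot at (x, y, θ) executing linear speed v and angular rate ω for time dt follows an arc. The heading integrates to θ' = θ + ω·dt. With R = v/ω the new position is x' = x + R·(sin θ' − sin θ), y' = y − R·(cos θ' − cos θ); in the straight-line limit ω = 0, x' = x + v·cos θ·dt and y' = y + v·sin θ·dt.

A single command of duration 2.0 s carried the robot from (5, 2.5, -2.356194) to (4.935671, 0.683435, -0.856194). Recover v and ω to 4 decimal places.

Δθ = -0.856194 − -2.356194 = 1.500000
ω = Δθ/dt = 1.500000/2.0 = 0.7500
R = −Δy/(cos θ' − cos θ) = 1.3333
v = R·ω = 1.3333·0.7500 = 1.0000

v = 1.0000, ω = 0.7500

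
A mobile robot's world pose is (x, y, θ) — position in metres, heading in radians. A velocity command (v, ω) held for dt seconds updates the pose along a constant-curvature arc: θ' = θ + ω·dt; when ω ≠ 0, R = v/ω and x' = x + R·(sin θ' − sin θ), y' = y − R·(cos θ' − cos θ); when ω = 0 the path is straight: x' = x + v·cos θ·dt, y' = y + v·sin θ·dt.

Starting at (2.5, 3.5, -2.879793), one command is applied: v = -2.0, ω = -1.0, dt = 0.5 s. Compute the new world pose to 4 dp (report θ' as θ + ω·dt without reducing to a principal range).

θ' = -2.8798 + -1.0·0.5 = -3.3798
R = v/ω = -2.0/-1.0 = 2.0000
x' = 2.5 + 2.0000·(sin -3.3798 − sin -2.8798) = 3.4895
y' = 3.5 − 2.0000·(cos -3.3798 − cos -2.8798) = 3.5117

(3.4895, 3.5117, -3.3798)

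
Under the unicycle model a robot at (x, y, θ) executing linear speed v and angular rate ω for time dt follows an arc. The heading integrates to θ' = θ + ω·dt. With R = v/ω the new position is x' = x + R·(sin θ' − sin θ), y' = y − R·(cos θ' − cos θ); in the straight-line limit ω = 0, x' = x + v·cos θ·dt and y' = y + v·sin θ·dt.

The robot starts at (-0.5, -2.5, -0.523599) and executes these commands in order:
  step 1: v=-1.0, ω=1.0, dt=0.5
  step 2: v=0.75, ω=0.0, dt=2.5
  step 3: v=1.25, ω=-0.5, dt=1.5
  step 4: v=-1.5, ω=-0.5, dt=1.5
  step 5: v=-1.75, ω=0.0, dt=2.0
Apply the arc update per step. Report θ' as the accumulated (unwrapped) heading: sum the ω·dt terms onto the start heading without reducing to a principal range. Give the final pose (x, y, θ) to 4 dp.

step 1: θ'=-0.0236 (R=-1.0000) → pose (-0.9764, -2.3663, -0.0236)
step 2: θ'=-0.0236 (straight) → pose (0.8981, -2.4105, -0.0236)
step 3: θ'=-0.7736 (R=-2.5000) → pose (2.5859, -3.1214, -0.7736)
step 4: θ'=-1.5236 (R=3.0000) → pose (1.6854, -1.1167, -1.5236)
step 5: θ'=-1.5236 (straight) → pose (1.5202, 2.3794, -1.5236)

(1.5202, 2.3794, -1.5236)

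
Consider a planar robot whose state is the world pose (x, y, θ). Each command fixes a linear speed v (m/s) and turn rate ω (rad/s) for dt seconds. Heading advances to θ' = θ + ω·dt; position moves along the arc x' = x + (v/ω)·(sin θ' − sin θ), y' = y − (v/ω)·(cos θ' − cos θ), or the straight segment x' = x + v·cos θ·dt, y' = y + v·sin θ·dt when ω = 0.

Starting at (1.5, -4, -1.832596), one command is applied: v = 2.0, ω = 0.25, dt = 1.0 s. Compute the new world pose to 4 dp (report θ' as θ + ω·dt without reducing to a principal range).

θ' = -1.8326 + 0.25·1.0 = -1.5826
R = v/ω = 2.0/0.25 = 8.0000
x' = 1.5 + 8.0000·(sin -1.5826 − sin -1.8326) = 1.2280
y' = -4 − 8.0000·(cos -1.5826 − cos -1.8326) = -5.9762

(1.2280, -5.9762, -1.5826)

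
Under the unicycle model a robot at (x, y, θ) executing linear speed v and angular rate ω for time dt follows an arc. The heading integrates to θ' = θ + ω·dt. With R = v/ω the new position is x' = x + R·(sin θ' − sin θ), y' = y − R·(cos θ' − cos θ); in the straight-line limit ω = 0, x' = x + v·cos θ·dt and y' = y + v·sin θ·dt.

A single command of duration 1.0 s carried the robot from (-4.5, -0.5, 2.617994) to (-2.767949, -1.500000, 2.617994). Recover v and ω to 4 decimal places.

Δθ = 2.617994 − 2.617994 = 0.000000
ω = Δθ/dt = 0.000000/1.0 = 0.0000
ω = 0 → v = (Δx·cos θ + Δy·sin θ)/dt = -2.0000

v = -2.0000, ω = 0.0000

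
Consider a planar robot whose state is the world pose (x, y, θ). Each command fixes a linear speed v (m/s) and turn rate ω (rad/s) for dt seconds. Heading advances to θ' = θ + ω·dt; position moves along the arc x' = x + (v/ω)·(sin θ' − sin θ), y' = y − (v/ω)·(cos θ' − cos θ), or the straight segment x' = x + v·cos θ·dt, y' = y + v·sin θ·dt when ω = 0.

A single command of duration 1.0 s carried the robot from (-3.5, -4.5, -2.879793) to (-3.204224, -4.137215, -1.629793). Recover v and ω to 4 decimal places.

v = -0.5000, ω = 1.2500

Δθ = -1.629793 − -2.879793 = 1.250000
ω = Δθ/dt = 1.250000/1.0 = 1.2500
R = −Δy/(cos θ' − cos θ) = -0.4000
v = R·ω = -0.4000·1.2500 = -0.5000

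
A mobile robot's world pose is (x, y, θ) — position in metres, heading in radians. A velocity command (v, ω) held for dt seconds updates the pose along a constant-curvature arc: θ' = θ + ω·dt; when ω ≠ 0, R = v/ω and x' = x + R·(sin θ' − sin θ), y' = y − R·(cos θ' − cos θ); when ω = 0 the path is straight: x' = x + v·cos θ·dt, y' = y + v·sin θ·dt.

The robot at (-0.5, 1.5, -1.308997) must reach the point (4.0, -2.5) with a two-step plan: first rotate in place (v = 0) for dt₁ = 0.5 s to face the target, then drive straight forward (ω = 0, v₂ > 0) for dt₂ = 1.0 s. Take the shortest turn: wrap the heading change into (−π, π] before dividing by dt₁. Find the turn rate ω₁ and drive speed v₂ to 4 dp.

ω₁ = 1.1647, v₂ = 6.0208

heading to target = atan2(-2.5−1.5, 4−-0.5) = -0.7266
Δθ = wrap(-0.7266 − -1.3090) = 0.5824; ω₁ = Δθ/dt₁ = 1.1647
distance = √((4−-0.5)² + (-2.5−1.5)²) = 6.0208; v₂ = distance/dt₂ = 6.0208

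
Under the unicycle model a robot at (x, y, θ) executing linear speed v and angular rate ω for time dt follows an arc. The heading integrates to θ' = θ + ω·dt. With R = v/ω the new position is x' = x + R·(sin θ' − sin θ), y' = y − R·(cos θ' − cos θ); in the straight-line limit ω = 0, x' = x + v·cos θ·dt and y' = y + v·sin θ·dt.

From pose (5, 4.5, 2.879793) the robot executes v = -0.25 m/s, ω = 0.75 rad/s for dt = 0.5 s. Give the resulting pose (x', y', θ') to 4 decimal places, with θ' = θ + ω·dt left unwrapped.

θ' = 2.8798 + 0.75·0.5 = 3.2548
R = v/ω = -0.25/0.75 = -0.3333
x' = 5 + -0.3333·(sin 3.2548 − sin 2.8798) = 5.1239
y' = 4.5 − -0.3333·(cos 3.2548 − cos 2.8798) = 4.4908

(5.1239, 4.4908, 3.2548)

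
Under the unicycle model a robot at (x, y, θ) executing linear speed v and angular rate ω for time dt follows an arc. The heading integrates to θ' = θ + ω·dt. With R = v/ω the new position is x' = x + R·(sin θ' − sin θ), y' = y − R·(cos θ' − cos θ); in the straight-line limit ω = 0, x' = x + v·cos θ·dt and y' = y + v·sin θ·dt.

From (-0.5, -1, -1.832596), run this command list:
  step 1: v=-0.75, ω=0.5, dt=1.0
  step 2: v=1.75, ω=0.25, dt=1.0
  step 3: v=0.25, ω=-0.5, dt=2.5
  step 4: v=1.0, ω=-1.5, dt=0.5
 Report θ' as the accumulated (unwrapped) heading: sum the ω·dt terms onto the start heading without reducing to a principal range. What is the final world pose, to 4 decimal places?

(-0.3940, -2.6744, -3.0826)

step 1: θ'=-1.3326 (R=-1.5000) → pose (-0.4912, -0.2578, -1.3326)
step 2: θ'=-1.0826 (R=7.0000) → pose (0.1289, -1.8894, -1.0826)
step 3: θ'=-2.3326 (R=-0.5000) → pose (0.0491, -2.4691, -2.3326)
step 4: θ'=-3.0826 (R=-0.6667) → pose (-0.3940, -2.6744, -3.0826)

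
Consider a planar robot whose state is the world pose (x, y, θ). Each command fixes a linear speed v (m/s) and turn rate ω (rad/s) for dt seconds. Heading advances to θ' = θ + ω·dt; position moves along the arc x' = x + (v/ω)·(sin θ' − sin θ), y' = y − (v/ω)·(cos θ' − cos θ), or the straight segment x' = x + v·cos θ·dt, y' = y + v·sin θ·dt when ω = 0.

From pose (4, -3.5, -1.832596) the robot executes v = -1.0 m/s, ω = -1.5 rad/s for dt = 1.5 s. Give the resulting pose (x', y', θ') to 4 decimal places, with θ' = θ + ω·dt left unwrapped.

θ' = -1.8326 + -1.5·1.5 = -4.0826
R = v/ω = -1.0/-1.5 = 0.6667
x' = 4 + 0.6667·(sin -4.0826 − sin -1.8326) = 5.1827
y' = -3.5 − 0.6667·(cos -4.0826 − cos -1.8326) = -3.2799

(5.1827, -3.2799, -4.0826)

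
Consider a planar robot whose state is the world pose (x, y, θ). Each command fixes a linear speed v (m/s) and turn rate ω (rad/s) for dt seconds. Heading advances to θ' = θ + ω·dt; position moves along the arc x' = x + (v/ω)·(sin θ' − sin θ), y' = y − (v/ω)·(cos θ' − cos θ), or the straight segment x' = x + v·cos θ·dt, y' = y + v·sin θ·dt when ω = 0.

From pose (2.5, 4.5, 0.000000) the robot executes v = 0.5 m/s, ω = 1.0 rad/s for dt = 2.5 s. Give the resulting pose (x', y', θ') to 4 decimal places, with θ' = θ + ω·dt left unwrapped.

θ' = 0.0000 + 1.0·2.5 = 2.5000
R = v/ω = 0.5/1.0 = 0.5000
x' = 2.5 + 0.5000·(sin 2.5000 − sin 0.0000) = 2.7992
y' = 4.5 − 0.5000·(cos 2.5000 − cos 0.0000) = 5.4006

(2.7992, 5.4006, 2.5000)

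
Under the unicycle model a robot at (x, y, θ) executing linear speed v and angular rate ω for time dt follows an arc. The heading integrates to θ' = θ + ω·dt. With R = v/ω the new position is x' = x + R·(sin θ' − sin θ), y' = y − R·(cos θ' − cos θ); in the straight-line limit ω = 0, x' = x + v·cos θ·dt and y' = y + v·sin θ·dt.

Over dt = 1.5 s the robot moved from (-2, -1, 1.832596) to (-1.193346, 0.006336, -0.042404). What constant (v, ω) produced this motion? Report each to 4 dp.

v = 1.0000, ω = -1.2500

Δθ = -0.042404 − 1.832596 = -1.875000
ω = Δθ/dt = -1.875000/1.5 = -1.2500
R = −Δy/(cos θ' − cos θ) = -0.8000
v = R·ω = -0.8000·-1.2500 = 1.0000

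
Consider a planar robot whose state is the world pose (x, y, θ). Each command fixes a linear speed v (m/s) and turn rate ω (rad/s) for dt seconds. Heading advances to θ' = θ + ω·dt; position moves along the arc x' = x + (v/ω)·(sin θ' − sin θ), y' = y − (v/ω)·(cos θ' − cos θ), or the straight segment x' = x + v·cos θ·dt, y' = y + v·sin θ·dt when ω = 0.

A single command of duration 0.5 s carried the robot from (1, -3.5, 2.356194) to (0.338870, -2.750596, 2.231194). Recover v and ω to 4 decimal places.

v = 2.0000, ω = -0.2500

Δθ = 2.231194 − 2.356194 = -0.125000
ω = Δθ/dt = -0.125000/0.5 = -0.2500
R = −Δy/(cos θ' − cos θ) = -8.0000
v = R·ω = -8.0000·-0.2500 = 2.0000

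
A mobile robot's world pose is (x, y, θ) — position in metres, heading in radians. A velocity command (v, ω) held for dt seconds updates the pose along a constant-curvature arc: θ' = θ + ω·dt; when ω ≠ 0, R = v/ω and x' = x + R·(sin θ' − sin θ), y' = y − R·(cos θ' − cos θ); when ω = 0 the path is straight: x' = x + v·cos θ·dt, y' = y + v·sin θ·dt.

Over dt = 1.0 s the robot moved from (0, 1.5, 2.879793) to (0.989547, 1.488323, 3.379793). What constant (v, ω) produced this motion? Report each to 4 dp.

Δθ = 3.379793 − 2.879793 = 0.500000
ω = Δθ/dt = 0.500000/1.0 = 0.5000
R = Δx/(sin θ' − sin θ) = -2.0000
v = R·ω = -2.0000·0.5000 = -1.0000

v = -1.0000, ω = 0.5000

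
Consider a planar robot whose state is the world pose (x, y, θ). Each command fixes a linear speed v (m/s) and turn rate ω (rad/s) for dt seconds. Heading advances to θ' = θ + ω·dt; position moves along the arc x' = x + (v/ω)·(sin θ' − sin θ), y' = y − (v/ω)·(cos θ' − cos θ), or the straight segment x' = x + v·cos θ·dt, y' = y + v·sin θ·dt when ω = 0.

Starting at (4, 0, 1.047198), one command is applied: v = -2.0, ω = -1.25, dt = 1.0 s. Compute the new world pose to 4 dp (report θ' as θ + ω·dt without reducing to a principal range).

θ' = 1.0472 + -1.25·1.0 = -0.2028
R = v/ω = -2.0/-1.25 = 1.6000
x' = 4 + 1.6000·(sin -0.2028 − sin 1.0472) = 2.2921
y' = 0 − 1.6000·(cos -0.2028 − cos 1.0472) = -0.7672

(2.2921, -0.7672, -0.2028)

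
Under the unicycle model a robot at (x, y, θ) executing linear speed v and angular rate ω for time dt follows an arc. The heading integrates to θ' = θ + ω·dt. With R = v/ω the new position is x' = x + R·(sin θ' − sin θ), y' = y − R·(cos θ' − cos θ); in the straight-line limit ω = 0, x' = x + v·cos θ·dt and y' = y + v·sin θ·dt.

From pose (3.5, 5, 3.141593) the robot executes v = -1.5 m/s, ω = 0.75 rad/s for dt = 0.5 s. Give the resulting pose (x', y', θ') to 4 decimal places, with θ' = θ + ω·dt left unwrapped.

θ' = 3.1416 + 0.75·0.5 = 3.5166
R = v/ω = -1.5/0.75 = -2.0000
x' = 3.5 + -2.0000·(sin 3.5166 − sin 3.1416) = 4.2325
y' = 5 − -2.0000·(cos 3.5166 − cos 3.1416) = 5.1390

(4.2325, 5.1390, 3.5166)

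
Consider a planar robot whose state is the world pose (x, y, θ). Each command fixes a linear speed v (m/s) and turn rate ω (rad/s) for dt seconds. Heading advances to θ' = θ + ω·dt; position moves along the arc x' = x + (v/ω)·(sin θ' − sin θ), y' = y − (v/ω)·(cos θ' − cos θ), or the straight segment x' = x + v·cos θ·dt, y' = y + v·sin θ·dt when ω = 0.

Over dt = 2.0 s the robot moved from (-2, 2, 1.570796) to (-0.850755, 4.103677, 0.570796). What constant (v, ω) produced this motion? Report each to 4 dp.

v = 1.2500, ω = -0.5000

Δθ = 0.570796 − 1.570796 = -1.000000
ω = Δθ/dt = -1.000000/2.0 = -0.5000
R = −Δy/(cos θ' − cos θ) = -2.5000
v = R·ω = -2.5000·-0.5000 = 1.2500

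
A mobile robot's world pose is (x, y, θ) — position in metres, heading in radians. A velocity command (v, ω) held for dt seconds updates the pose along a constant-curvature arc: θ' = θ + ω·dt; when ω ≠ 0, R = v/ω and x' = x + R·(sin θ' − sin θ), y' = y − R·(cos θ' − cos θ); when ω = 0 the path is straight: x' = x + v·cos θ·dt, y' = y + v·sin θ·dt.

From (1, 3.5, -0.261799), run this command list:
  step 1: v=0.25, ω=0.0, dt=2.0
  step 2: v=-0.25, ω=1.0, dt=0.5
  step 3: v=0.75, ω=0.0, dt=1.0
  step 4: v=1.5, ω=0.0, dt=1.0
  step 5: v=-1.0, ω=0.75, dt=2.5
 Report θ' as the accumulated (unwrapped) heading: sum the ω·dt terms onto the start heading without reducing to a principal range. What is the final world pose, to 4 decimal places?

step 1: θ'=-0.2618 (straight) → pose (1.4830, 3.3706, -0.2618)
step 2: θ'=0.2382 (R=-0.2500) → pose (1.3593, 3.3721, 0.2382)
step 3: θ'=0.2382 (straight) → pose (2.0881, 3.5490, 0.2382)
step 4: θ'=0.2382 (straight) → pose (3.5457, 3.9029, 0.2382)
step 5: θ'=2.1132 (R=-1.3333) → pose (2.7184, 1.9190, 2.1132)

(2.7184, 1.9190, 2.1132)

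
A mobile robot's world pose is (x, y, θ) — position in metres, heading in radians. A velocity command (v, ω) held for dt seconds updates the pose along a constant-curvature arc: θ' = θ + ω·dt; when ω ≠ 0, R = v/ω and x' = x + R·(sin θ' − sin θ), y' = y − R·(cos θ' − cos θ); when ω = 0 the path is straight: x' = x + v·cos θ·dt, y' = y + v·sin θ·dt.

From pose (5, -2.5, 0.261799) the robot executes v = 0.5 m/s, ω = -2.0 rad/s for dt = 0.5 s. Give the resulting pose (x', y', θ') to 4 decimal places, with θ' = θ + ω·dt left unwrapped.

(5.2329, -2.5566, -0.7382)

θ' = 0.2618 + -2.0·0.5 = -0.7382
R = v/ω = 0.5/-2.0 = -0.2500
x' = 5 + -0.2500·(sin -0.7382 − sin 0.2618) = 5.2329
y' = -2.5 − -0.2500·(cos -0.7382 − cos 0.2618) = -2.5566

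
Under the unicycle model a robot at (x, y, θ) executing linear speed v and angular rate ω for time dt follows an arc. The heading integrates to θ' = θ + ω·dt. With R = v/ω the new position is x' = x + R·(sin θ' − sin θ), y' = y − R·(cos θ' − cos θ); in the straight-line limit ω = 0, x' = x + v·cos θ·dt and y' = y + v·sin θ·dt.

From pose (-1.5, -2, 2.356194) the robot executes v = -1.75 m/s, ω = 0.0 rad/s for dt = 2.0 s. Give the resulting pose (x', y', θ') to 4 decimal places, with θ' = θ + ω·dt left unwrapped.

(0.9749, -4.4749, 2.3562)

θ' = 2.3562 + 0.0·2.0 = 2.3562
ω = 0 → straight: x' = -1.5 + -1.75·cos(2.3562)·2.0 = 0.9749
y' = -2 + -1.75·sin(2.3562)·2.0 = -4.4749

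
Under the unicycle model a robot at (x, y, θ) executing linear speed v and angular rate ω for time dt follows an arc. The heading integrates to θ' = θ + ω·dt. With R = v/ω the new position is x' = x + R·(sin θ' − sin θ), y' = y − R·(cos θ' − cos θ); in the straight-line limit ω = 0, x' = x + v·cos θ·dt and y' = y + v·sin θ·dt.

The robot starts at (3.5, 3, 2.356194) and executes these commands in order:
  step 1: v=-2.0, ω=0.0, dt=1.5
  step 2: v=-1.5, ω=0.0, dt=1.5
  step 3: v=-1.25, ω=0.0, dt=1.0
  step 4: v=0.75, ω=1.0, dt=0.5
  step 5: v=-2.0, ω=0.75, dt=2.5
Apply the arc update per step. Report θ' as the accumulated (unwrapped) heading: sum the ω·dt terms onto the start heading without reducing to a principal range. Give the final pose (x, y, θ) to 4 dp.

(11.1940, 1.2021, 4.7312)

step 1: θ'=2.3562 (straight) → pose (5.6213, 0.8787, 2.3562)
step 2: θ'=2.3562 (straight) → pose (7.2123, -0.7123, 2.3562)
step 3: θ'=2.3562 (straight) → pose (8.0962, -1.5962, 2.3562)
step 4: θ'=2.8562 (R=0.7500) → pose (7.7770, -1.4069, 2.8562)
step 5: θ'=4.7312 (R=-2.6667) → pose (11.1940, 1.2021, 4.7312)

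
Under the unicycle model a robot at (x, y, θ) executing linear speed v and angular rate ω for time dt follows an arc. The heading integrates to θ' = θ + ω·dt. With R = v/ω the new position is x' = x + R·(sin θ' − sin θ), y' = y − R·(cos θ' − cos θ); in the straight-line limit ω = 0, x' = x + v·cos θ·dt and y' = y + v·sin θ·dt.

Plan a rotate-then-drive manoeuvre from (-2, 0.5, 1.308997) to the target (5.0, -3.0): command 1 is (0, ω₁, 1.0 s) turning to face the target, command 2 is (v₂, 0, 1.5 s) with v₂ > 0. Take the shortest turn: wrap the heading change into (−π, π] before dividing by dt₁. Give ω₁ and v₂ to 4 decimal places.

ω₁ = -1.7726, v₂ = 5.2175

heading to target = atan2(-3−0.5, 5−-2) = -0.4636
Δθ = wrap(-0.4636 − 1.3090) = -1.7726; ω₁ = Δθ/dt₁ = -1.7726
distance = √((5−-2)² + (-3−0.5)²) = 7.8262; v₂ = distance/dt₂ = 5.2175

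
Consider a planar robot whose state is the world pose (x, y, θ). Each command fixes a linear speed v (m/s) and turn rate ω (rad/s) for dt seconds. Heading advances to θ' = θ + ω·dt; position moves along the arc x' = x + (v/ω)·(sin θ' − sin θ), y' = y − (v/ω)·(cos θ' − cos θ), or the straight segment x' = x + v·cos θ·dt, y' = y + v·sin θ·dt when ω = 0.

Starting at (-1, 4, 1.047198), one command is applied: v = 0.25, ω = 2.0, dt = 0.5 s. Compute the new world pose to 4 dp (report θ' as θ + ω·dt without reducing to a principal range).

θ' = 1.0472 + 2.0·0.5 = 2.0472
R = v/ω = 0.25/2.0 = 0.1250
x' = -1 + 0.1250·(sin 2.0472 − sin 1.0472) = -0.9972
y' = 4 − 0.1250·(cos 2.0472 − cos 1.0472) = 4.1198

(-0.9972, 4.1198, 2.0472)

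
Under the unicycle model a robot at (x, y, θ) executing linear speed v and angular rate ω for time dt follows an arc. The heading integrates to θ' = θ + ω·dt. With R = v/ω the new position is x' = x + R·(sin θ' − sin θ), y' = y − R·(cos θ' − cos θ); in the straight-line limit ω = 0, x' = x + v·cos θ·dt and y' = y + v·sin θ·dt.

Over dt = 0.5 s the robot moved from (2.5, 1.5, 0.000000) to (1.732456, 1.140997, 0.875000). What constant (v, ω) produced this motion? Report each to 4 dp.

Δθ = 0.875000 − 0.000000 = 0.875000
ω = Δθ/dt = 0.875000/0.5 = 1.7500
R = Δx/(sin θ' − sin θ) = -1.0000
v = R·ω = -1.0000·1.7500 = -1.7500

v = -1.7500, ω = 1.7500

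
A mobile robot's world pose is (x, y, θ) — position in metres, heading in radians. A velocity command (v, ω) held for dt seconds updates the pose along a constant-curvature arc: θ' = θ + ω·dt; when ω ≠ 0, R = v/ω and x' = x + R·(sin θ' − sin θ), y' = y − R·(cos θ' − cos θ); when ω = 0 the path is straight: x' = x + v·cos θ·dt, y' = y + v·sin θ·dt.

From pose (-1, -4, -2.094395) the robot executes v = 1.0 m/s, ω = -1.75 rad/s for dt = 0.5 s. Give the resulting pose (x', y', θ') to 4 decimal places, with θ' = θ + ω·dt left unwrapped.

(-1.3970, -4.2773, -2.9694)

θ' = -2.0944 + -1.75·0.5 = -2.9694
R = v/ω = 1.0/-1.75 = -0.5714
x' = -1 + -0.5714·(sin -2.9694 − sin -2.0944) = -1.3970
y' = -4 − -0.5714·(cos -2.9694 − cos -2.0944) = -4.2773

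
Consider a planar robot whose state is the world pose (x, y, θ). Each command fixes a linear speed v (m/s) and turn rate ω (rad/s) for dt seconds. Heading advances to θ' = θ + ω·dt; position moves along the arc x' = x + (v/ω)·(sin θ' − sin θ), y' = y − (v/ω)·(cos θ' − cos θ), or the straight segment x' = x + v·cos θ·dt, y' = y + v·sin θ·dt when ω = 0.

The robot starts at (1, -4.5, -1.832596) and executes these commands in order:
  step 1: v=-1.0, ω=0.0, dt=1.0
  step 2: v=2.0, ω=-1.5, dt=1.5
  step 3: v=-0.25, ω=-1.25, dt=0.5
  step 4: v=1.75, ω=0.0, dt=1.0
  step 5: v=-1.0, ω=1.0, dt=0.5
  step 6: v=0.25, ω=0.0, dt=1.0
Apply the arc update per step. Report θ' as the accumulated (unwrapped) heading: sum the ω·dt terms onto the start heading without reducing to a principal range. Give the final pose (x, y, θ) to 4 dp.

step 1: θ'=-1.8326 (straight) → pose (1.2588, -3.5341, -1.8326)
step 2: θ'=-4.0826 (R=-1.3333) → pose (-1.1066, -3.9743, -4.0826)
step 3: θ'=-4.7076 (R=0.2000) → pose (-1.0682, -4.0911, -4.7076)
step 4: θ'=-4.7076 (straight) → pose (-1.0766, -2.3411, -4.7076)
step 5: θ'=-4.2076 (R=-1.0000) → pose (-0.9519, -2.8200, -4.2076)
step 6: θ'=-4.2076 (straight) → pose (-1.0728, -2.6012, -4.2076)

(-1.0728, -2.6012, -4.2076)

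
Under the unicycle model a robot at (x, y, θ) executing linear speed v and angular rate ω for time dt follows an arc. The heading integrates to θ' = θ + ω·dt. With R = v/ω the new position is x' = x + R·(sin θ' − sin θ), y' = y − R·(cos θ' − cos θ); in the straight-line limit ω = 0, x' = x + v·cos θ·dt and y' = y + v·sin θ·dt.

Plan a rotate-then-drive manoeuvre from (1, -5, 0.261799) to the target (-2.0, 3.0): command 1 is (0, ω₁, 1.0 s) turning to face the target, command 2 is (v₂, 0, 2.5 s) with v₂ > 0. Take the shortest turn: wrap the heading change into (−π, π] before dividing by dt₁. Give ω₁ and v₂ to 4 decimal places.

ω₁ = 1.6678, v₂ = 3.4176

heading to target = atan2(3−-5, -2−1) = 1.9296
Δθ = wrap(1.9296 − 0.2618) = 1.6678; ω₁ = Δθ/dt₁ = 1.6678
distance = √((-2−1)² + (3−-5)²) = 8.5440; v₂ = distance/dt₂ = 3.4176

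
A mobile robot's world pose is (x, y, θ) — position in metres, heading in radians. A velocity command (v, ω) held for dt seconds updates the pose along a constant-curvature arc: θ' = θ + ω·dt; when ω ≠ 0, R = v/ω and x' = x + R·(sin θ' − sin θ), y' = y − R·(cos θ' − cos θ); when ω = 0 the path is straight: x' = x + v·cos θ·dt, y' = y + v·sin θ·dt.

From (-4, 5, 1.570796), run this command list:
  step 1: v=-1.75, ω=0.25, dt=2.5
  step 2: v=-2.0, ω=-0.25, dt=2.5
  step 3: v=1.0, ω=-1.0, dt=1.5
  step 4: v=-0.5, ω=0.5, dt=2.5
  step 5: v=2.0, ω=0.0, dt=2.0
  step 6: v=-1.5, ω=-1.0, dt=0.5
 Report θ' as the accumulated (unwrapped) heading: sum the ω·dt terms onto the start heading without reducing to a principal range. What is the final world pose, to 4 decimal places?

step 1: θ'=2.1958 (R=-7.0000) → pose (-2.6767, 0.9043, 2.1958)
step 2: θ'=1.5708 (R=8.0000) → pose (-1.1644, -3.7765, 1.5708)
step 3: θ'=0.0708 (R=-1.0000) → pose (-0.2352, -2.7790, 0.0708)
step 4: θ'=1.3208 (R=-1.0000) → pose (-1.1334, -3.5291, 1.3208)
step 5: θ'=1.3208 (straight) → pose (-0.1437, 0.3466, 1.3208)
step 6: θ'=0.8208 (R=1.5000) → pose (-0.4996, -0.3048, 0.8208)

(-0.4996, -0.3048, 0.8208)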